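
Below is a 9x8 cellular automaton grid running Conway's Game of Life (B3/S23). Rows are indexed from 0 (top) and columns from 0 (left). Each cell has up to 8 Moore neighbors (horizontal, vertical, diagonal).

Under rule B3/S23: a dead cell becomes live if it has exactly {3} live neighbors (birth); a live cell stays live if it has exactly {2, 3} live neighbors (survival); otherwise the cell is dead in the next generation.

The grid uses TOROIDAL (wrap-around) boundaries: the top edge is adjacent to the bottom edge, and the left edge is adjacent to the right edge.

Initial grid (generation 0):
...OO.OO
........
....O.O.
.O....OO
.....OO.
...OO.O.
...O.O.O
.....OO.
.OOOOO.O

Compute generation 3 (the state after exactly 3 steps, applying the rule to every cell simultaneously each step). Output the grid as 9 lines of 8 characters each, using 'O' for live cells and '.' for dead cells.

Answer: ....O...
...O....
....OOO.
....OOO.
....O...
........
.....OOO
......OO
..O.....

Derivation:
Simulating step by step:
Generation 0 (given above): 25 live cells
Generation 1: 21 live cells
O.....OO
...OO.OO
.....OOO
.......O
....O...
...O...O
...O...O
O......O
O.O....O
Generation 2: 15 live cells
.O.O.O..
....O...
O...OO..
.....O.O
........
...OO...
......OO
.O....O.
........
Generation 3: 15 live cells
(generation 3 grid is the final answer)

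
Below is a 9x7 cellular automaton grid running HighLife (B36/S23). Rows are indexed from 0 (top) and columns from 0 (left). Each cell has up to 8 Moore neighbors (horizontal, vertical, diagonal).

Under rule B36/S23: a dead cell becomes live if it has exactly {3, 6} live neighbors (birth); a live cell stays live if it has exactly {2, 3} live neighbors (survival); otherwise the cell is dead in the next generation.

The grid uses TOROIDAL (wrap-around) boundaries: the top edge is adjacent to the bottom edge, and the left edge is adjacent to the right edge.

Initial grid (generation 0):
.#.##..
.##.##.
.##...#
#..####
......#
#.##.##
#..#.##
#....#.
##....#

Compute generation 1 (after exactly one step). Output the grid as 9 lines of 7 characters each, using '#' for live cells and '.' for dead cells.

Simulating step by step:
Generation 0 (given above): 30 live cells
Generation 1: 25 live cells
(generation 1 grid is the final answer)

Answer: ...##.#
....##.
.....#.
.####..
.##..#.
.###...
..##...
....##.
.##.###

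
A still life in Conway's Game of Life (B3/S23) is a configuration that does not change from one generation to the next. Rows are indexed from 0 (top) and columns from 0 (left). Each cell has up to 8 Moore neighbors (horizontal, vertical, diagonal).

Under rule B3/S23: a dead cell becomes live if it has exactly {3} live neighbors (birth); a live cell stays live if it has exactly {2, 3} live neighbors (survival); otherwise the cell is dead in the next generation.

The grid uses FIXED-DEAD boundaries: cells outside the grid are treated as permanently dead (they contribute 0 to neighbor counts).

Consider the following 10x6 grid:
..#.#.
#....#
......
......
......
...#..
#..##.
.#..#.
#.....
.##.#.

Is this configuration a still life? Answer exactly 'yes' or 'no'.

Answer: no

Derivation:
Compute generation 1 and compare to generation 0 (given above):
Generation 1:
......
......
......
......
......
...##.
..###.
##.##.
#.##..
.#....
Cell (0,2) differs: gen0=1 vs gen1=0 -> NOT a still life.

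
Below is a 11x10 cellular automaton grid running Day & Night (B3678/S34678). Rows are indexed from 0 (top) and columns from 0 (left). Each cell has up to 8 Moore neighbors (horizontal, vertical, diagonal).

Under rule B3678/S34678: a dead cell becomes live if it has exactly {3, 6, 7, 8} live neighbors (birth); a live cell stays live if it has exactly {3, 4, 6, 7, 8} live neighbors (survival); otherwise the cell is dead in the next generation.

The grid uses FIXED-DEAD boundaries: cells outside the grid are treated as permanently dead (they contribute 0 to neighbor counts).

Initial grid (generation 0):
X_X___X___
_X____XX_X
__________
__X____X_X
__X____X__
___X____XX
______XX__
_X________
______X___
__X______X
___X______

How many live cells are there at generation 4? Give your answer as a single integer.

Answer: 7

Derivation:
Simulating step by step:
Generation 0 (given above): 22 live cells
Generation 1: 12 live cells
_X_____X__
__________
______XX__
________X_
___X_____X
______X_X_
________X_
______XX__
__________
__________
__________
Generation 2: 8 live cells
__________
______XX__
__________
_______X__
_______XX_
_______X_X
______X___
__________
__________
__________
__________
Generation 3: 8 live cells
__________
__________
______XX__
________X_
______XXX_
______XX__
__________
__________
__________
__________
__________
Generation 4: 7 live cells
__________
__________
__________
_______XX_
______X_X_
______XXX_
__________
__________
__________
__________
__________
Population at generation 4: 7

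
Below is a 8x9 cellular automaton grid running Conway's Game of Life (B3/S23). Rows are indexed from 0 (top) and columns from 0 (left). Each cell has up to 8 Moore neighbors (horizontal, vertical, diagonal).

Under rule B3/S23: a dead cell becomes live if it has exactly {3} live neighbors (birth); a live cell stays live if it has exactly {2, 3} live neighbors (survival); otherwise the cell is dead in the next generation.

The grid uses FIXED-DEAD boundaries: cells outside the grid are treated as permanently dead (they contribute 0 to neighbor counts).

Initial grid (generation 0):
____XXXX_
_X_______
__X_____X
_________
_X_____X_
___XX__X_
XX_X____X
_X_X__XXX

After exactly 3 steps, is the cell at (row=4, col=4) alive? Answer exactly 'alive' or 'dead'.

Simulating step by step:
Generation 0 (given above): 21 live cells
Generation 1: 20 live cells
_____XX__
_____XXX_
_________
_________
_________
XX_XX__XX
XX_X__X_X
XX_____XX
Generation 2: 19 live cells
_____X_X_
_____X_X_
______X__
_________
_________
XX_XX__XX
___XX_X__
XXX____XX
Generation 3: 15 live cells
_________
_____X_X_
______X__
_________
_________
__XXXX_X_
____XXX__
_XXX___X_

Cell (4,4) at generation 3: 0 -> dead

Answer: dead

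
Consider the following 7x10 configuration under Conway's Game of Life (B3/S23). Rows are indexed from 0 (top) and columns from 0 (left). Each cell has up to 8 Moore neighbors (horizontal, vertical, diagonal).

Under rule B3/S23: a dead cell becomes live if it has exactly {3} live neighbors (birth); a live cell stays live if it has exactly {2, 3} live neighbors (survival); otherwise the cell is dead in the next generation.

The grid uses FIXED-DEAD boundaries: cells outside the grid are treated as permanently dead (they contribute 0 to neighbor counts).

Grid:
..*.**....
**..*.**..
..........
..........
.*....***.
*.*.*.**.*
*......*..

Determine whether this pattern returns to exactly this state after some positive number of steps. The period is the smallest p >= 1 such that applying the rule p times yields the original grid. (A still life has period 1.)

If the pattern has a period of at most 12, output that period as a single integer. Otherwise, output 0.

Answer: 0

Derivation:
Simulating and comparing each generation to the original:
Gen 0 (original, given above): 20 live cells
Gen 1: 20 live cells, differs from original
Gen 2: 15 live cells, differs from original
Gen 3: 10 live cells, differs from original
Gen 4: 13 live cells, differs from original
Gen 5: 13 live cells, differs from original
Gen 6: 15 live cells, differs from original
Gen 7: 14 live cells, differs from original
Gen 8: 10 live cells, differs from original
Gen 9: 9 live cells, differs from original
Gen 10: 9 live cells, differs from original
Gen 11: 12 live cells, differs from original
Gen 12: 6 live cells, differs from original
No period found within 12 steps.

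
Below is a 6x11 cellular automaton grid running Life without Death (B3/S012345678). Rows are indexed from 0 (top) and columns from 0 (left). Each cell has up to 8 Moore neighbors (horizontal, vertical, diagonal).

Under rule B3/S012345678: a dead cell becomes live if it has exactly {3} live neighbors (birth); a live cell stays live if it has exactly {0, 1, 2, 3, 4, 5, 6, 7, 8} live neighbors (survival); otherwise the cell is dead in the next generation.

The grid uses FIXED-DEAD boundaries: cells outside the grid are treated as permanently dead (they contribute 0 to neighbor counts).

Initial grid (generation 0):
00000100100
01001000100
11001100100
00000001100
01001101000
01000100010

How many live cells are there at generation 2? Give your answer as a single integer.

Simulating step by step:
Generation 0 (given above): 19 live cells
Generation 1: 27 live cells
00000100100
11001001110
11001100110
11000001100
01001101000
01001110010
Generation 2: 35 live cells
00000101110
11001011110
11101110110
11100001110
01101101000
01001110010
Population at generation 2: 35

Answer: 35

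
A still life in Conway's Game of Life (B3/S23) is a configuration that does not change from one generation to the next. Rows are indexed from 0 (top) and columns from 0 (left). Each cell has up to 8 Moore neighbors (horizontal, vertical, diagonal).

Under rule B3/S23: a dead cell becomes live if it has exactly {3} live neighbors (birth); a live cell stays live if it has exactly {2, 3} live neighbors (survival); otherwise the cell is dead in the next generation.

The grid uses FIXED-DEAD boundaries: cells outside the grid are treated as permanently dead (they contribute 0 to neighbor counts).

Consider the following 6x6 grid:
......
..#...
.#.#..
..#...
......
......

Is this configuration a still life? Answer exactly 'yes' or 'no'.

Compute generation 1 and compare to generation 0 (given above):
Generation 1:
......
..#...
.#.#..
..#...
......
......
The grids are IDENTICAL -> still life.

Answer: yes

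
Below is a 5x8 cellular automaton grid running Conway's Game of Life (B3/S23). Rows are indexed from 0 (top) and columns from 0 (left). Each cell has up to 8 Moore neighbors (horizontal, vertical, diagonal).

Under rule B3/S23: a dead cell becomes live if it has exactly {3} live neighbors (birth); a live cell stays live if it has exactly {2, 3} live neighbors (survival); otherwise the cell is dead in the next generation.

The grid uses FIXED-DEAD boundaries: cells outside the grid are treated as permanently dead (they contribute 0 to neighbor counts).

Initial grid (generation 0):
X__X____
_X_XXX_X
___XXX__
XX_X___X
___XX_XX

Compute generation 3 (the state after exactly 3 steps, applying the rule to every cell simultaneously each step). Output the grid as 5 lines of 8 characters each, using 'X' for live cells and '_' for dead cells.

Answer: _____X__
____XXX_
________
__XX_X_X
___X_XXX

Derivation:
Simulating step by step:
Generation 0 (given above): 18 live cells
Generation 1: 13 live cells
__XX____
_____XX_
XX___X__
_______X
__XXX_XX
Generation 2: 15 live cells
________
_XX_XXX_
_____X__
_XXXXX_X
___X__XX
Generation 3: 12 live cells
(generation 3 grid is the final answer)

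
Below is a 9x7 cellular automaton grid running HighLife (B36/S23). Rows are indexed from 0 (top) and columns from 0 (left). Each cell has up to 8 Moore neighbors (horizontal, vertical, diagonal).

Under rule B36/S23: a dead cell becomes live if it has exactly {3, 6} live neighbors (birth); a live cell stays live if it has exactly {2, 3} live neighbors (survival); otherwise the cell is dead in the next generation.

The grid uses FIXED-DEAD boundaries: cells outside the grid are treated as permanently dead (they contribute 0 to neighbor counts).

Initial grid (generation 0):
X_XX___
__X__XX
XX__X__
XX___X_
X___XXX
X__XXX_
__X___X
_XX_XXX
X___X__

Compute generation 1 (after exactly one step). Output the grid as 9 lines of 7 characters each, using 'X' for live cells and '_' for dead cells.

Answer: _XXX___
X_X_XX_
X_X_X_X
______X
X__X__X
_X_X___
__X__XX
_XX_X_X
_X_XX__

Derivation:
Simulating step by step:
Generation 0 (given above): 29 live cells
Generation 1: 27 live cells
(generation 1 grid is the final answer)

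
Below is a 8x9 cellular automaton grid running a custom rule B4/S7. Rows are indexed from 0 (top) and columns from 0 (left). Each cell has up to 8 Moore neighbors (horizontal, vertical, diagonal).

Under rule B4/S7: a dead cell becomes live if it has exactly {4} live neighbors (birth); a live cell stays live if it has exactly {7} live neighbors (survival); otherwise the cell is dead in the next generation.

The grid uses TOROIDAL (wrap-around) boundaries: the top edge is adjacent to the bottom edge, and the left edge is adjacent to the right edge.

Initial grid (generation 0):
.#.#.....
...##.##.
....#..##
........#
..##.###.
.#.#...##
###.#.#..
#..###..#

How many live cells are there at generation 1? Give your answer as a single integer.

Answer: 9

Derivation:
Simulating step by step:
Generation 0 (given above): 29 live cells
Generation 1: 9 live cells
..#..#...
.........
.........
......#..
........#
#...##...
.....#.#.
.........
Population at generation 1: 9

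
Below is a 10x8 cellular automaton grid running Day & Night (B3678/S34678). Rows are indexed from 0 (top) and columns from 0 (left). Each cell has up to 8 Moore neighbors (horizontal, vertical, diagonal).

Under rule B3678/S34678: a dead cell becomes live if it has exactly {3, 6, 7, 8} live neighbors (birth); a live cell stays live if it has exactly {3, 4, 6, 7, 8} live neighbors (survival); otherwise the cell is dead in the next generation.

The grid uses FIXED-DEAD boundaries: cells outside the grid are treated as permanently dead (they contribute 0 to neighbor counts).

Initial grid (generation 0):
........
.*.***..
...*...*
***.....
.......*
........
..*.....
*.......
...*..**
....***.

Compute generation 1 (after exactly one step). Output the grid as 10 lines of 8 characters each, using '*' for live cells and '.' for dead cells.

Simulating step by step:
Generation 0 (given above): 18 live cells
Generation 1: 11 live cells
(generation 1 grid is the final answer)

Answer: ....*...
..*.*...
*..*....
........
.*......
........
........
........
....*.*.
.....***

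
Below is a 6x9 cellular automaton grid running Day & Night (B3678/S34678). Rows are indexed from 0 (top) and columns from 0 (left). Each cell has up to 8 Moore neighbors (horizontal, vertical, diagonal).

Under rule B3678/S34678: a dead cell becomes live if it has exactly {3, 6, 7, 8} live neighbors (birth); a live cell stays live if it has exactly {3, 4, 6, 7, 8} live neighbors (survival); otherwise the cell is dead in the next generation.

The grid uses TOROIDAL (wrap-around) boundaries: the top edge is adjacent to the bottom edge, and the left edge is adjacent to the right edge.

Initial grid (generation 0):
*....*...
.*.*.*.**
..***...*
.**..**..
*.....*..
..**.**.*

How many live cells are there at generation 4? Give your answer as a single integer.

Simulating step by step:
Generation 0 (given above): 22 live cells
Generation 1: 24 live cells
**.*.*...
...*..*.*
...**....
***.**.*.
...**.*..
**..****.
Generation 2: 23 live cells
**...*...
*..*.*...
**.**.***
..**.**..
...*.*...
**....*.*
Generation 3: 29 live cells
.**.*.*..
.....*.*.
**.*..***
*******.*
**...*.*.
***.**...
Generation 4: 28 live cells
***.*.*..
...***.*.
.*.*.....
**.***.**
***.*....
***.**..*
Population at generation 4: 28

Answer: 28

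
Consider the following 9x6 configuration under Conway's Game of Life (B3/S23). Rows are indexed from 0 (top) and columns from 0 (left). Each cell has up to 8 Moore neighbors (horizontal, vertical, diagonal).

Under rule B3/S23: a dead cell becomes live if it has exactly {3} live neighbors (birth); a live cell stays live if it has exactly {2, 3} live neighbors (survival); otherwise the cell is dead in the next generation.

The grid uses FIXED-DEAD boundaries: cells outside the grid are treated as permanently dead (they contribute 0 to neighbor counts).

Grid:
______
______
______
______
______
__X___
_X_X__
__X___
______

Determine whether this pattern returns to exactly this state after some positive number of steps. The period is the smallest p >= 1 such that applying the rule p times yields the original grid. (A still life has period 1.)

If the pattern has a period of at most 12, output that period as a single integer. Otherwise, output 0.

Answer: 1

Derivation:
Simulating and comparing each generation to the original:
Gen 0 (original, given above): 4 live cells
Gen 1: 4 live cells, MATCHES original -> period = 1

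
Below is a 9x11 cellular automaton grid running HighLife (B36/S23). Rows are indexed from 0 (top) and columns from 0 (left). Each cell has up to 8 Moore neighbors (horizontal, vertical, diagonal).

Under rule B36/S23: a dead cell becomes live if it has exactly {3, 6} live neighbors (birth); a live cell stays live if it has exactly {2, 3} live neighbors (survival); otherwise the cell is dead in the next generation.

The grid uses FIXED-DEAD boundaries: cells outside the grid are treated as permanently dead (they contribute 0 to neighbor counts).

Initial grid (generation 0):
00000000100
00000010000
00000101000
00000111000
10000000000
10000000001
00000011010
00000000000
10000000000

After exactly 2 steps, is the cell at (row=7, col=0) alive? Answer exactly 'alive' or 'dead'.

Answer: dead

Derivation:
Simulating step by step:
Generation 0 (given above): 14 live cells
Generation 1: 8 live cells
00000000000
00000011000
00000111000
00000101000
00000010000
00000000000
00000000000
00000000000
00000000000
Generation 2: 8 live cells
00000000000
00000101000
00000100100
00000111000
00000010000
00000000000
00000000000
00000000000
00000000000

Cell (7,0) at generation 2: 0 -> dead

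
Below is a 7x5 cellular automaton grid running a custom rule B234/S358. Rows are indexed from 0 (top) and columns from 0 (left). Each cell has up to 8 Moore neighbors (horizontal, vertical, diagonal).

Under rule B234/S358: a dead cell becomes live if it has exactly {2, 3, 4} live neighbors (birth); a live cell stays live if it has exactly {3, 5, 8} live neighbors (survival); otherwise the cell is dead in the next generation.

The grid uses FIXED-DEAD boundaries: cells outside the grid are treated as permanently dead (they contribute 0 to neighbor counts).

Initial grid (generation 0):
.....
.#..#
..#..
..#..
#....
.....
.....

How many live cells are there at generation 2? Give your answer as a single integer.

Answer: 12

Derivation:
Simulating step by step:
Generation 0 (given above): 5 live cells
Generation 1: 7 live cells
.....
..##.
.#.#.
.#.#.
.#...
.....
.....
Generation 2: 12 live cells
..##.
.##.#
#..##
#...#
#.#..
.....
.....
Population at generation 2: 12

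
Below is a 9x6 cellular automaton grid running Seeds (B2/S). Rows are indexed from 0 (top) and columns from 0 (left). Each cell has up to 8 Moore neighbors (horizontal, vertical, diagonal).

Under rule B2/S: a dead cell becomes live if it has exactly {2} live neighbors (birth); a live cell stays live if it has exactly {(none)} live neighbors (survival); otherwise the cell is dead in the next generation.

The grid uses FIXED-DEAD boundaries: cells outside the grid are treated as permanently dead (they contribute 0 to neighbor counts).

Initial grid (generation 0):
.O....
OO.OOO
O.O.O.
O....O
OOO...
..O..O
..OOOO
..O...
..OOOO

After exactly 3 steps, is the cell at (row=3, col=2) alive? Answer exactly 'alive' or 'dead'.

Simulating step by step:
Generation 0 (given above): 25 live cells
Generation 1: 8 live cells
...O.O
......
......
....O.
...OOO
O.....
......
......
.O....
Generation 2: 4 live cells
....O.
....O.
......
......
......
...O.O
......
......
......
Generation 3: 7 live cells
...O.O
...O.O
......
......
....O.
....O.
....O.
......
......

Cell (3,2) at generation 3: 0 -> dead

Answer: dead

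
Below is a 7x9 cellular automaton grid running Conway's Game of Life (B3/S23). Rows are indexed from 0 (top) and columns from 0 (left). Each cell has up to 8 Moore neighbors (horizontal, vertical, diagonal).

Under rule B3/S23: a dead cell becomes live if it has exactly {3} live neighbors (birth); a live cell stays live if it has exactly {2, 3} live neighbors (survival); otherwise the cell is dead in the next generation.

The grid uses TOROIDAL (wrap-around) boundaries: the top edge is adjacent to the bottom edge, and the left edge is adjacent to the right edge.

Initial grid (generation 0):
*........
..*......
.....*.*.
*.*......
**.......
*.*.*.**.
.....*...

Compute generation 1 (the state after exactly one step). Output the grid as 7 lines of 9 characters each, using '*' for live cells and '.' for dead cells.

Simulating step by step:
Generation 0 (given above): 14 live cells
Generation 1: 14 live cells
(generation 1 grid is the final answer)

Answer: .........
.........
.*.......
*.......*
*.**.....
*....**.*
.*...**.*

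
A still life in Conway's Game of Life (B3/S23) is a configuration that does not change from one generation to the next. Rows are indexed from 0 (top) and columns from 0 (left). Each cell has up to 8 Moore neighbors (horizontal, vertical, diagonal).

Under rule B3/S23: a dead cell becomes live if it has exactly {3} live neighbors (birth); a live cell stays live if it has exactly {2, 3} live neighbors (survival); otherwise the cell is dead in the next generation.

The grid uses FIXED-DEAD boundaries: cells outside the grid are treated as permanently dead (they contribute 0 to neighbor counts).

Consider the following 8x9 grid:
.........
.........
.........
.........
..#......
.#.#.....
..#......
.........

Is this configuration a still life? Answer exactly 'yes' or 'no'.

Answer: yes

Derivation:
Compute generation 1 and compare to generation 0 (given above):
Generation 1:
.........
.........
.........
.........
..#......
.#.#.....
..#......
.........
The grids are IDENTICAL -> still life.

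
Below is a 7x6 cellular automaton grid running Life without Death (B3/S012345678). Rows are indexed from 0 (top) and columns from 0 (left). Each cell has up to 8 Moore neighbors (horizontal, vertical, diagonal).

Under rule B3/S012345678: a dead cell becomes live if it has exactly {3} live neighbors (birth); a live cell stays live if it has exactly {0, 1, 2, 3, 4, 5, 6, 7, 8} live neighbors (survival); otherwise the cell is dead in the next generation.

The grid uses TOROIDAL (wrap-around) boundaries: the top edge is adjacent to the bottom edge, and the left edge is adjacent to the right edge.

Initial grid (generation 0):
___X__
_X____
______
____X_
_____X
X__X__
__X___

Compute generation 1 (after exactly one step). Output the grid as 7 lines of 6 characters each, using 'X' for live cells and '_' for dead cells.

Simulating step by step:
Generation 0 (given above): 7 live cells
Generation 1: 10 live cells
(generation 1 grid is the final answer)

Answer: __XX__
_X____
______
____X_
____XX
X__X__
__XX__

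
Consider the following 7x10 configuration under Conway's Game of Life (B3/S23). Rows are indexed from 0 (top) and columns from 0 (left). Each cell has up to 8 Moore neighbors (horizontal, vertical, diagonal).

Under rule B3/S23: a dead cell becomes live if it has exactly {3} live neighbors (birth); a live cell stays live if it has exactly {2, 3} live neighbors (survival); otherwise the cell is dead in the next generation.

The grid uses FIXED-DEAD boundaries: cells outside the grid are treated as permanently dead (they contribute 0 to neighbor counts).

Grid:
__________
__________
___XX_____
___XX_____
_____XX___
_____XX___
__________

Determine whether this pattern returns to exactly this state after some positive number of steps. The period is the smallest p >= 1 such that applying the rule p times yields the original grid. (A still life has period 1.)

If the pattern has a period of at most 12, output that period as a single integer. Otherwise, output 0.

Answer: 2

Derivation:
Simulating and comparing each generation to the original:
Gen 0 (original, given above): 8 live cells
Gen 1: 6 live cells, differs from original
Gen 2: 8 live cells, MATCHES original -> period = 2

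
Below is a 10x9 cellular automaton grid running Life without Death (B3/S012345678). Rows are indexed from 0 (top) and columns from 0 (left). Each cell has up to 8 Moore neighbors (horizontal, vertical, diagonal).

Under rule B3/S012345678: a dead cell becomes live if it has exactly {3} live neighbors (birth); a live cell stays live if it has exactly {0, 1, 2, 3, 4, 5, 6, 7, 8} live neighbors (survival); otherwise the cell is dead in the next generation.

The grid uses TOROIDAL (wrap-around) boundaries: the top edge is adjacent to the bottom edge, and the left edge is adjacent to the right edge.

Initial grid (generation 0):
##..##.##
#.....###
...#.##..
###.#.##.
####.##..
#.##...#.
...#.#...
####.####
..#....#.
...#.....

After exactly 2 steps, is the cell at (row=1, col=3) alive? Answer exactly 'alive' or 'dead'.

Answer: dead

Derivation:
Simulating step by step:
Generation 0 (given above): 42 live cells
Generation 1: 56 live cells
##..##.##
##....###
..#####..
###.#.###
####.##..
#.##.#.##
...#.#...
####.####
#.#.#..#.
#####.##.
Generation 2: 56 live cells
##..##.##
##....###
..#####..
###.#.###
####.##..
#.##.#.##
...#.#...
####.####
#.#.#..#.
#####.##.

Cell (1,3) at generation 2: 0 -> dead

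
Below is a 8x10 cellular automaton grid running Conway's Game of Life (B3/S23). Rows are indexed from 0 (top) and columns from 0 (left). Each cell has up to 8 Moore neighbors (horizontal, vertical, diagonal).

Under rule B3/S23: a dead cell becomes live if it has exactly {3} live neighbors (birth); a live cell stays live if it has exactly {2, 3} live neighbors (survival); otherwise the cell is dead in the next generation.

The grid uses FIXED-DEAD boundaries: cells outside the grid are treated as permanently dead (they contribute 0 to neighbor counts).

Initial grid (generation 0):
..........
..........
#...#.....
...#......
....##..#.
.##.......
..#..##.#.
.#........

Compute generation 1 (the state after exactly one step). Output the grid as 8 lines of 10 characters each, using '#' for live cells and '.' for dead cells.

Simulating step by step:
Generation 0 (given above): 13 live cells
Generation 1: 12 live cells
(generation 1 grid is the final answer)

Answer: ..........
..........
..........
...#.#....
..###.....
.####.##..
..#.......
..........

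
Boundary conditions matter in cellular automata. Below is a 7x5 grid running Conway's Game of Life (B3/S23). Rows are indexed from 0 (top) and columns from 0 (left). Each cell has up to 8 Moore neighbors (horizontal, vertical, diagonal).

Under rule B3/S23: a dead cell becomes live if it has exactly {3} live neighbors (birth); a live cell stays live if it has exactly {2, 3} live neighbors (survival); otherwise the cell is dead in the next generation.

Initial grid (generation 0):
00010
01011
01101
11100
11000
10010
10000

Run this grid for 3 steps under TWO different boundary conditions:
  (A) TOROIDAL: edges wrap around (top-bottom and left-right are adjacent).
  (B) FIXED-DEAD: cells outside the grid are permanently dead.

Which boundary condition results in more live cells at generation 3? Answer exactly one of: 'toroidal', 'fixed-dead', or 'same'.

Under TOROIDAL boundary, generation 3:
00000
00000
00101
10011
00011
10000
01001
Population = 10

Under FIXED-DEAD boundary, generation 3:
00101
00100
00011
00000
00000
00000
00000
Population = 5

Comparison: toroidal=10, fixed-dead=5 -> toroidal

Answer: toroidal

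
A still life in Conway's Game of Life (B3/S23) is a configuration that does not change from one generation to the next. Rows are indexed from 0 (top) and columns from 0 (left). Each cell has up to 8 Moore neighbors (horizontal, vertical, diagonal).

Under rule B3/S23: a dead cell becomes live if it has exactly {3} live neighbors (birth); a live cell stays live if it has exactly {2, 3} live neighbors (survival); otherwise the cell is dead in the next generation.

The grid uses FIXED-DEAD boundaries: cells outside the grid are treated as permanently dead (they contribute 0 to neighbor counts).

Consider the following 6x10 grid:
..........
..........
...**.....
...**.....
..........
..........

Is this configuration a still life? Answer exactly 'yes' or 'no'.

Compute generation 1 and compare to generation 0 (given above):
Generation 1:
..........
..........
...**.....
...**.....
..........
..........
The grids are IDENTICAL -> still life.

Answer: yes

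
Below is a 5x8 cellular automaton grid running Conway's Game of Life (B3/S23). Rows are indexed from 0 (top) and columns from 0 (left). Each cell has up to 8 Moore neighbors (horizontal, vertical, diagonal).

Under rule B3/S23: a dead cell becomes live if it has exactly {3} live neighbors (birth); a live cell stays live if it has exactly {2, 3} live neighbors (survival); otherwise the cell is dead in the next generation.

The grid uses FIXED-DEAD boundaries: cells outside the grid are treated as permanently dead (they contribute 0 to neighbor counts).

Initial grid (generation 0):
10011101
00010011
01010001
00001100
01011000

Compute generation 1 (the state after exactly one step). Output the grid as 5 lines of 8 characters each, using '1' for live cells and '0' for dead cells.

Simulating step by step:
Generation 0 (given above): 16 live cells
Generation 1: 15 live cells
(generation 1 grid is the final answer)

Answer: 00011101
00010101
00110101
00000100
00011100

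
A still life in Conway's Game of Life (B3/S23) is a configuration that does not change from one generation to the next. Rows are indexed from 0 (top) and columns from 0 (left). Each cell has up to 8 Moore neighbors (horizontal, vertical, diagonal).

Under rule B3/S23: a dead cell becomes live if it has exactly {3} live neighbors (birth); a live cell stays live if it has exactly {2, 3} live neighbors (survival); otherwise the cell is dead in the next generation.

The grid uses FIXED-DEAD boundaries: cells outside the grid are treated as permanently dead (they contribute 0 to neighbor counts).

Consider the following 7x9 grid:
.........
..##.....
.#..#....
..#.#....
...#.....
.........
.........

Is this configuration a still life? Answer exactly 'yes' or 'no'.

Compute generation 1 and compare to generation 0 (given above):
Generation 1:
.........
..##.....
.#..#....
..#.#....
...#.....
.........
.........
The grids are IDENTICAL -> still life.

Answer: yes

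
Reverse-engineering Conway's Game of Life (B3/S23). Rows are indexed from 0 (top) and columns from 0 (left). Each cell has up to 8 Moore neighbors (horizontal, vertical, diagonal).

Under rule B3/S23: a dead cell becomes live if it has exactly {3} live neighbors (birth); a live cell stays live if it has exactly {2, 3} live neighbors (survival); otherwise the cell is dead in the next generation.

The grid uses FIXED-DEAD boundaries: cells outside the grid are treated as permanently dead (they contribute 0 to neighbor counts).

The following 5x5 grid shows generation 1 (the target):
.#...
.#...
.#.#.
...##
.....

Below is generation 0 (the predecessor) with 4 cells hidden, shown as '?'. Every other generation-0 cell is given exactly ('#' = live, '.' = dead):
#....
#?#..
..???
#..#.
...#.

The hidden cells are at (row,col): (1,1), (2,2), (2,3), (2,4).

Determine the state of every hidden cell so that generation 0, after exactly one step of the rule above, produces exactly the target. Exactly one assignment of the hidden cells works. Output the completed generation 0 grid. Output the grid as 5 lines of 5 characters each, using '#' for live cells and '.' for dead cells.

Hidden generation-0 cells (in order): (1,1), (2,2), (2,3), (2,4).
A hidden cell only influences target cells in its own 3x3 neighborhood. Try each of the 2^4 = 16 assignments, step the completed generation 0 forward once under B3/S23, and compare with the target:
  (1,1)=. (2,2)=. (2,3)=. (2,4)=. -> step gives (2,3)='.' but target has '#' -> reject
  (1,1)=. (2,2)=. (2,3)=. (2,4)=# -> step reproduces the target at every cell -> ACCEPT
  (1,1)=. (2,2)=. (2,3)=# (2,4)=. -> step gives (2,2)='#' but target has '.' -> reject
  (1,1)=. (2,2)=. (2,3)=# (2,4)=# -> step gives (1,3)='#' but target has '.' -> reject
  (1,1)=. (2,2)=# (2,3)=. (2,4)=. -> step gives (1,1)='.' but target has '#' -> reject
  (1,1)=. (2,2)=# (2,3)=. (2,4)=# -> step gives (1,1)='.' but target has '#' -> reject
  (1,1)=. (2,2)=# (2,3)=# (2,4)=. -> step gives (1,1)='.' but target has '#' -> reject
  (1,1)=. (2,2)=# (2,3)=# (2,4)=# -> step gives (1,1)='.' but target has '#' -> reject
  (1,1)=# (2,2)=. (2,3)=. (2,4)=. -> step gives (0,0)='#' but target has '.' -> reject
  (1,1)=# (2,2)=. (2,3)=. (2,4)=# -> step gives (0,0)='#' but target has '.' -> reject
  (1,1)=# (2,2)=. (2,3)=# (2,4)=. -> step gives (0,0)='#' but target has '.' -> reject
  (1,1)=# (2,2)=. (2,3)=# (2,4)=# -> step gives (0,0)='#' but target has '.' -> reject
  (1,1)=# (2,2)=# (2,3)=. (2,4)=. -> step gives (0,0)='#' but target has '.' -> reject
  (1,1)=# (2,2)=# (2,3)=. (2,4)=# -> step gives (0,0)='#' but target has '.' -> reject
  (1,1)=# (2,2)=# (2,3)=# (2,4)=. -> step gives (0,0)='#' but target has '.' -> reject
  (1,1)=# (2,2)=# (2,3)=# (2,4)=# -> step gives (0,0)='#' but target has '.' -> reject
Unique solution: (1,1)=dead, (2,2)=dead, (2,3)=dead, (2,4)=live.
Check: live-neighbor counts of every cell in the completed generation 0:
13110
13021
23231
01223
11212
Applying B3/S23 to generation 0 with these counts gives:
.#...
.#...
.#.#.
...##
.....
which matches the target exactly.

Answer: #....
#.#..
....#
#..#.
...#.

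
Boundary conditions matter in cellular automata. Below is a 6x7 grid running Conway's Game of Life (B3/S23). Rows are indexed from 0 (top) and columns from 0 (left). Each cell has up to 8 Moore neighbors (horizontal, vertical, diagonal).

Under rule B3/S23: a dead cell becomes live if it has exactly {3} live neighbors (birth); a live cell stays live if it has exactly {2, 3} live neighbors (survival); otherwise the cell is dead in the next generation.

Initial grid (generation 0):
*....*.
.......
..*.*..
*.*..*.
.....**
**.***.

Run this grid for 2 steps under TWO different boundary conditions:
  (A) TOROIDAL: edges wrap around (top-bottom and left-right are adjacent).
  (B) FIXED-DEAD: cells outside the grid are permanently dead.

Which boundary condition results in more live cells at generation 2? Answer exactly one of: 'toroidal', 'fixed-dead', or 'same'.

Answer: same

Derivation:
Under TOROIDAL boundary, generation 2:
**....*
***....
...*...
.*.....
*..*...
*.....*
Population = 12

Under FIXED-DEAD boundary, generation 2:
.......
.......
...*.*.
**...**
.**....
...****
Population = 12

Comparison: toroidal=12, fixed-dead=12 -> same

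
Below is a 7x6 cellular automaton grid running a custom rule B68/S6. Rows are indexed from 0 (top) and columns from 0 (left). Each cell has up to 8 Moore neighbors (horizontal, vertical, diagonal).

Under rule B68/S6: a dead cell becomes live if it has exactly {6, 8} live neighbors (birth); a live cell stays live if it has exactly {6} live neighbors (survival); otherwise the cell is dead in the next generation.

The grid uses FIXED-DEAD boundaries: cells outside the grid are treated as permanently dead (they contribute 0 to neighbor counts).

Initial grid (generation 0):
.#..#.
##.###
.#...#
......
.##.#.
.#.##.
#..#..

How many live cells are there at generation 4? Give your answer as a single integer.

Answer: 0

Derivation:
Simulating step by step:
Generation 0 (given above): 17 live cells
Generation 1: 0 live cells
......
......
......
......
......
......
......
Generation 2: 0 live cells
......
......
......
......
......
......
......
Generation 3: 0 live cells
......
......
......
......
......
......
......
Generation 4: 0 live cells
......
......
......
......
......
......
......
Population at generation 4: 0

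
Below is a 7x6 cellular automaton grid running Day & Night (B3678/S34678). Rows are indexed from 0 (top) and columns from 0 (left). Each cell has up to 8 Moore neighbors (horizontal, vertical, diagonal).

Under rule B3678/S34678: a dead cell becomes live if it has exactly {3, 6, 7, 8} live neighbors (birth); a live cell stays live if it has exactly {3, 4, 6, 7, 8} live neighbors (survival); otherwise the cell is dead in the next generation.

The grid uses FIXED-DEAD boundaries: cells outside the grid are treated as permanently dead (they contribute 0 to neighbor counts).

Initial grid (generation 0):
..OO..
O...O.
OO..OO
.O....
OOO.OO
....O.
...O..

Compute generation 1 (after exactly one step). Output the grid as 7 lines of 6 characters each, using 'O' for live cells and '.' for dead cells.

Answer: ......
..O.OO
OO....
...O..
.O.O..
.OO.OO
......

Derivation:
Simulating step by step:
Generation 0 (given above): 16 live cells
Generation 1: 12 live cells
(generation 1 grid is the final answer)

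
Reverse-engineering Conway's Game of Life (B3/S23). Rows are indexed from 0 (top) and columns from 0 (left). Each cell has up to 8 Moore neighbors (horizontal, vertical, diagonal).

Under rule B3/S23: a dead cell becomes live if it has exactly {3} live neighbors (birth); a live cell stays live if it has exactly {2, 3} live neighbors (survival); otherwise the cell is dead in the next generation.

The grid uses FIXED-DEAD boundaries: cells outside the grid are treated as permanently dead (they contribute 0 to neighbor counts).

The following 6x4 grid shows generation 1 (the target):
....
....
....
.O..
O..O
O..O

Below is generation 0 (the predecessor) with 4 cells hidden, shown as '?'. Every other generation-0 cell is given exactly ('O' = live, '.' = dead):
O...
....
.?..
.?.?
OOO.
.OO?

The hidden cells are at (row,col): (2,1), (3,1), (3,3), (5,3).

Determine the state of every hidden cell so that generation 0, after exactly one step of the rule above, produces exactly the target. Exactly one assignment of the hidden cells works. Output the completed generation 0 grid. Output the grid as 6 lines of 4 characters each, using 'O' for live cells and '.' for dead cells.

Answer: O...
....
....
....
OOO.
.OOO

Derivation:
Hidden generation-0 cells (in order): (2,1), (3,1), (3,3), (5,3).
A hidden cell only influences target cells in its own 3x3 neighborhood. Try each of the 2^4 = 16 assignments, step the completed generation 0 forward once under B3/S23, and compare with the target:
  (2,1)=. (3,1)=. (3,3)=. (5,3)=. -> step gives (4,2)='O' but target has '.' -> reject
  (2,1)=. (3,1)=. (3,3)=. (5,3)=O -> step reproduces the target at every cell -> ACCEPT
  (2,1)=. (3,1)=. (3,3)=O (5,3)=. -> step gives (3,2)='O' but target has '.' -> reject
  (2,1)=. (3,1)=. (3,3)=O (5,3)=O -> step gives (3,2)='O' but target has '.' -> reject
  (2,1)=. (3,1)=O (3,3)=. (5,3)=. -> step gives (3,0)='O' but target has '.' -> reject
  (2,1)=. (3,1)=O (3,3)=. (5,3)=O -> step gives (3,0)='O' but target has '.' -> reject
  (2,1)=. (3,1)=O (3,3)=O (5,3)=. -> step gives (3,0)='O' but target has '.' -> reject
  (2,1)=. (3,1)=O (3,3)=O (5,3)=O -> step gives (3,0)='O' but target has '.' -> reject
  (2,1)=O (3,1)=. (3,3)=. (5,3)=. -> step gives (3,0)='O' but target has '.' -> reject
  (2,1)=O (3,1)=. (3,3)=. (5,3)=O -> step gives (3,0)='O' but target has '.' -> reject
  (2,1)=O (3,1)=. (3,3)=O (5,3)=. -> step gives (3,0)='O' but target has '.' -> reject
  (2,1)=O (3,1)=. (3,3)=O (5,3)=O -> step gives (3,0)='O' but target has '.' -> reject
  (2,1)=O (3,1)=O (3,3)=. (5,3)=. -> step gives (3,1)='.' but target has 'O' -> reject
  (2,1)=O (3,1)=O (3,3)=. (5,3)=O -> step gives (3,1)='.' but target has 'O' -> reject
  (2,1)=O (3,1)=O (3,3)=O (5,3)=. -> step gives (2,2)='O' but target has '.' -> reject
  (2,1)=O (3,1)=O (3,3)=O (5,3)=O -> step gives (2,2)='O' but target has '.' -> reject
Unique solution: (2,1)=dead, (3,1)=dead, (3,3)=dead, (5,3)=live.
Check: live-neighbor counts of every cell in the completed generation 0:
0100
1100
0000
2321
2443
3442
Applying B3/S23 to generation 0 with these counts gives:
....
....
....
.O..
O..O
O..O
which matches the target exactly.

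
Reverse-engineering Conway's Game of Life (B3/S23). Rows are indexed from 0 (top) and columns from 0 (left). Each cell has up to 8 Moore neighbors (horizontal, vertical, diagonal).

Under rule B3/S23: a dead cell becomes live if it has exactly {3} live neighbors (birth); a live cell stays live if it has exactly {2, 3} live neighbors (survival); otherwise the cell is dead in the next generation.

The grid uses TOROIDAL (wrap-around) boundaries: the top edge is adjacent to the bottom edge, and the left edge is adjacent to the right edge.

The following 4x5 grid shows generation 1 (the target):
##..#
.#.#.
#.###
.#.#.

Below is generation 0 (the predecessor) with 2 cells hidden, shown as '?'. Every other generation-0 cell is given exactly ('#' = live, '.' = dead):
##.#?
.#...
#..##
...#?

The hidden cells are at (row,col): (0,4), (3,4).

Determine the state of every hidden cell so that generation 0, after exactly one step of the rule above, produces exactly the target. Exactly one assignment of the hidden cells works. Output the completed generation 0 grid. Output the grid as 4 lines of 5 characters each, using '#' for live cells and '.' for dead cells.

Hidden generation-0 cells (in order): (0,4), (3,4).
A hidden cell only influences target cells in its own 3x3 neighborhood. Try each of the 2^2 = 4 assignments, step the completed generation 0 forward once under B3/S23, and compare with the target:
  (0,4)=. (3,4)=. -> step reproduces the target at every cell -> ACCEPT
  (0,4)=. (3,4)=# -> step gives (0,3)='#' but target has '.' -> reject
  (0,4)=# (3,4)=. -> step gives (0,3)='#' but target has '.' -> reject
  (0,4)=# (3,4)=# -> step gives (0,0)='.' but target has '#' -> reject
Unique solution: (0,4)=dead, (3,4)=dead.
Check: live-neighbor counts of every cell in the completed generation 0:
22413
53435
22323
43436
Applying B3/S23 to generation 0 with these counts gives:
##..#
.#.#.
#.###
.#.#.
which matches the target exactly.

Answer: ##.#.
.#...
#..##
...#.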